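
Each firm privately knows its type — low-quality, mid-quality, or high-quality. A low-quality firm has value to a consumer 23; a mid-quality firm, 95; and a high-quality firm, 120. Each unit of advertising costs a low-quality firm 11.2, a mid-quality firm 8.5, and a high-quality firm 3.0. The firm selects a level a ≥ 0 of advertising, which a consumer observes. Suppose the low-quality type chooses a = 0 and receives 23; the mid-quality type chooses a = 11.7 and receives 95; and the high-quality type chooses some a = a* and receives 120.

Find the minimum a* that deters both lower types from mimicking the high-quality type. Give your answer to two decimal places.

Low-quality type (on-path payoff 23) won't mimic when 23 ≥ 120 − 11.2·a*, i.e. a* ≥ 8.66.
Mid-quality type (on-path payoff 95 − 8.5×11.7 = -4.45) won't mimic when -4.45 ≥ 120 − 8.5·a*, i.e. a* ≥ 14.64.
Both must hold, so a* = max(8.66, 14.64) = 14.64. The mid-quality type's constraint binds.

14.64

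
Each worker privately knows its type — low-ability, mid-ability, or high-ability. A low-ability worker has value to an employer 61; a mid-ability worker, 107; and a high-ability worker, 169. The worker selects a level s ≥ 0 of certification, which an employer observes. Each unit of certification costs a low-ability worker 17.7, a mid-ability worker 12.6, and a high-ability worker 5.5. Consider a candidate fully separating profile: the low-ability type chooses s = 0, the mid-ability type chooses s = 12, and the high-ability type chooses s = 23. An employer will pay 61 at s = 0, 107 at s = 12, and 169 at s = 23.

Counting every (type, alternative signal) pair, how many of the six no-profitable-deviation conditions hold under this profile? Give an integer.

4

Low-ability (own payoff 61): to s=12 gives 107 − 17.7×12 = -105.4 → no gain ✓; to s=23 gives 169 − 17.7×23 = -238.1 → no gain ✓.
Mid-ability (own payoff 107 − 12.6×12 = -44.2): to s=0 gives 61 → profitable ✗; to s=23 gives 169 − 12.6×23 = -120.8 → no gain ✓.
High-ability (own payoff 169 − 5.5×23 = 42.5): to s=0 gives 61 → profitable ✗; to s=12 gives 107 − 5.5×12 = 41 → no gain ✓.
4 of the 6 constraints hold; not an equilibrium.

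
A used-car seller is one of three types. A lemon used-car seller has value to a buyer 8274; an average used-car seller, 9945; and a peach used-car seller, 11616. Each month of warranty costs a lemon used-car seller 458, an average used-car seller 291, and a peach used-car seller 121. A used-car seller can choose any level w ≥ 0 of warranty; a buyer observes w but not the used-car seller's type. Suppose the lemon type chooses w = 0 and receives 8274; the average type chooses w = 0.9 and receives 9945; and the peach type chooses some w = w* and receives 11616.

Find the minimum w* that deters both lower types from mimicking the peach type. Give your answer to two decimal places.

Average type (on-path payoff 9945 − 291×0.9 = 9683.1) won't mimic when 9683.1 ≥ 11616 − 291·w*, i.e. w* ≥ 6.64.
Lemon type (on-path payoff 8274) won't mimic when 8274 ≥ 11616 − 458·w*, i.e. w* ≥ 7.30.
Both must hold, so w* = max(7.30, 6.64) = 7.30. The lemon type's constraint binds.

7.30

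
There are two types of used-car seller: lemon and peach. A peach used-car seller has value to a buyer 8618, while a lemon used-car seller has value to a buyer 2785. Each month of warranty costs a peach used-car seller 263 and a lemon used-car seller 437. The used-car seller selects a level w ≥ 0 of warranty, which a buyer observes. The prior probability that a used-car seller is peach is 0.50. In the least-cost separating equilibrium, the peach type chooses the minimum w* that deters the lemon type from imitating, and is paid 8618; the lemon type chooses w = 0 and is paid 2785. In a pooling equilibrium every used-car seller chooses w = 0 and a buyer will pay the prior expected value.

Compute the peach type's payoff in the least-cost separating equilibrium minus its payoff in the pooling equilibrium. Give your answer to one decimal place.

-594.0

Least-cost separating signal: w* solves 2785 = 8618 − 437·w*, so w* = (8618 − 2785)/437 ≈ 13.3478.
Peach type's separating payoff: 8618 − 263 × w* = 8618 − 263 × (8618 − 2785)/437 = 8618 − 1534079/437 ≈ 5107.522.
Pooling payoff: 0.50 × 8618 + 0.50 × 2785 = 5701.5.
Difference: 5107.522 − 5701.5 = -593.978, i.e. -594.0 to one decimal place.
The peach type would prefer the pooling outcome.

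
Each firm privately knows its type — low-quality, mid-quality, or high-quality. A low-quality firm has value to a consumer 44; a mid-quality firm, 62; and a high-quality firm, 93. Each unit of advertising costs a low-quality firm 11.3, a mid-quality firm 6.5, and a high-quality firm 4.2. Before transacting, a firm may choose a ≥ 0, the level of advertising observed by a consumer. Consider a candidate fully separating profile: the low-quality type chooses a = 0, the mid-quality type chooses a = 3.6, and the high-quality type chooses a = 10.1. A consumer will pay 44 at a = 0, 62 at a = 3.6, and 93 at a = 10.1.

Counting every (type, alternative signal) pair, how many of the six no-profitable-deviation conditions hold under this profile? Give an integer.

5

Mid-quality (own payoff 62 − 6.5×3.6 = 38.6): to a=0 gives 44 → profitable ✗; to a=10.1 gives 93 − 6.5×10.1 = 27.35 → no gain ✓.
High-quality (own payoff 93 − 4.2×10.1 = 50.58): to a=0 gives 44 → no gain ✓; to a=3.6 gives 62 − 4.2×3.6 = 46.88 → no gain ✓.
Low-quality (own payoff 44): to a=3.6 gives 62 − 11.3×3.6 = 21.32 → no gain ✓; to a=10.1 gives 93 − 11.3×10.1 = -21.13 → no gain ✓.
5 of the 6 constraints hold; not an equilibrium.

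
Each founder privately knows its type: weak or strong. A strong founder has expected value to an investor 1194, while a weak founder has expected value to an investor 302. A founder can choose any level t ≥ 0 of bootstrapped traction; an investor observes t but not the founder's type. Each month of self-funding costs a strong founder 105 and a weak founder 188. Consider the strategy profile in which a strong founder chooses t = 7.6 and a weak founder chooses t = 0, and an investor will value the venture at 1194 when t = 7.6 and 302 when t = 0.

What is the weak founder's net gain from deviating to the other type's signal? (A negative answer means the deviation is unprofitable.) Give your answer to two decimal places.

-536.80

Playing t = 0 the weak founder receives 302.
Deviating to t = 7.6 brings payment 1194 at cost 188 × 7.6 = 1428.8, netting -234.8.
Gain from deviating: -234.8 − 302 = -536.80.
The gain is negative, so the weak type's incentive-compatibility constraint is satisfied.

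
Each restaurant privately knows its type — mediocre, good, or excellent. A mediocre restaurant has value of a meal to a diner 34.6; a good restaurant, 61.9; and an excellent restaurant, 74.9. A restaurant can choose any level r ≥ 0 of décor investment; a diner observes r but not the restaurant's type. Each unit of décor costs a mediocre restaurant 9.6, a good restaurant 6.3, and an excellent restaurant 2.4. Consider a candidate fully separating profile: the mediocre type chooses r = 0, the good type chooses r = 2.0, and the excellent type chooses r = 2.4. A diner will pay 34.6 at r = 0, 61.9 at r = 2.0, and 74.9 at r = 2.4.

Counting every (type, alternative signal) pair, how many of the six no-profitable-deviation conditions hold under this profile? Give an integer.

3

Good (own payoff 61.9 − 6.3×2.0 = 49.3): to r=0 gives 34.6 → no gain ✓; to r=2.4 gives 74.9 − 6.3×2.4 = 59.78 → profitable ✗.
Excellent (own payoff 74.9 − 2.4×2.4 = 69.14): to r=0 gives 34.6 → no gain ✓; to r=2.0 gives 61.9 − 2.4×2.0 = 57.1 → no gain ✓.
Mediocre (own payoff 34.6): to r=2.0 gives 61.9 − 9.6×2.0 = 42.7 → profitable ✗; to r=2.4 gives 74.9 − 9.6×2.4 = 51.86 → profitable ✗.
3 of the 6 constraints hold; not an equilibrium.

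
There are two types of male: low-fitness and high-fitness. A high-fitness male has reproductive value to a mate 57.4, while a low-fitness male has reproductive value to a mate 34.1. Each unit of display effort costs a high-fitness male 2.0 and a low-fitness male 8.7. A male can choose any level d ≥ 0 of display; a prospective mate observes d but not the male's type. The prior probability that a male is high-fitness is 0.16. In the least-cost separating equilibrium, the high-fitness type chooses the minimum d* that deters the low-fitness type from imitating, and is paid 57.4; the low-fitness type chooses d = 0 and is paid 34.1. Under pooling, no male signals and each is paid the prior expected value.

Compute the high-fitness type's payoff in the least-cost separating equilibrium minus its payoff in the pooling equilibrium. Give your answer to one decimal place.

Least-cost separating signal: d* solves 34.1 = 57.4 − 8.7·d*, so d* = (57.4 − 34.1)/8.7 ≈ 2.6782.
High-fitness type's separating payoff: 57.4 − 2.0 × d* = 57.4 − 2.0 × (57.4 − 34.1)/8.7 = 57.4 − 46.6/8.7 ≈ 52.044.
Pooling payoff: 0.16 × 57.4 + 0.84 × 34.1 = 37.828.
Difference: 52.044 − 37.828 = 14.216, i.e. 14.2 to one decimal place.
The high-fitness type prefers to separate.

14.2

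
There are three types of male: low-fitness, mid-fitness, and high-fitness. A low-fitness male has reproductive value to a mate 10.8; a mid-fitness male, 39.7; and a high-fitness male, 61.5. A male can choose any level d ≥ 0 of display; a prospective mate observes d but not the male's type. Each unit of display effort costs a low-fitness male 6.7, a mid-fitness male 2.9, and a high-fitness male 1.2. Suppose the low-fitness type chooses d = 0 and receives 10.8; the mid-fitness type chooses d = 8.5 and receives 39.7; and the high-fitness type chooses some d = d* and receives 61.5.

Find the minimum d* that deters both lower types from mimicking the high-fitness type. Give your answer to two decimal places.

Low-fitness type (on-path payoff 10.8) won't mimic when 10.8 ≥ 61.5 − 6.7·d*, i.e. d* ≥ 7.57.
Mid-fitness type (on-path payoff 39.7 − 2.9×8.5 = 15.05) won't mimic when 15.05 ≥ 61.5 − 2.9·d*, i.e. d* ≥ 16.02.
Both must hold, so d* = max(7.57, 16.02) = 16.02. The mid-fitness type's constraint binds.

16.02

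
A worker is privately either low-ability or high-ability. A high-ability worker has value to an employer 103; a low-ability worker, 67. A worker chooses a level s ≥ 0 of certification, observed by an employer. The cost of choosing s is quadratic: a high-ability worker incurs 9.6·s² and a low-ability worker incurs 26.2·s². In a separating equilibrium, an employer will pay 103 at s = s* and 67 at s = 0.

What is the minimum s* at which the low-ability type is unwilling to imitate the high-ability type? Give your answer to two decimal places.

1.17

The low-ability type at s = 0 receives 67; imitating at s* yields 103 − 26.2·s*².
Indifference: 67 = 103 − 26.2·s*², so s*² = (103 − 67) / 26.2 ≈ 1.3740.
s* = √1.3740 ≈ 1.17.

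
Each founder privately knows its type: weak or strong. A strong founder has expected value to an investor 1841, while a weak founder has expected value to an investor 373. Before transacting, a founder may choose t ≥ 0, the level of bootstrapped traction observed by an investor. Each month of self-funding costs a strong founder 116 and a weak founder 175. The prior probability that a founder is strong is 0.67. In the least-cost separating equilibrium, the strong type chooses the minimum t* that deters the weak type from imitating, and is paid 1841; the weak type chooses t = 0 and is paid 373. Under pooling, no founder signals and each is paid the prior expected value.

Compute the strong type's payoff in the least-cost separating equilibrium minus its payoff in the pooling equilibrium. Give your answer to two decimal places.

Least-cost separating signal: t* solves 373 = 1841 − 175·t*, so t* = (1841 − 373)/175 ≈ 8.3886.
Strong type's separating payoff: 1841 − 116 × t* = 1841 − 116 × (1841 − 373)/175 = 1841 − 170288/175 ≈ 867.9257.
Pooling payoff: 0.67 × 1841 + 0.33 × 373 = 1356.56.
Difference: 867.9257 − 1356.56 = -488.6343, i.e. -488.63 to two decimal places.
The strong type would prefer the pooling outcome.

-488.63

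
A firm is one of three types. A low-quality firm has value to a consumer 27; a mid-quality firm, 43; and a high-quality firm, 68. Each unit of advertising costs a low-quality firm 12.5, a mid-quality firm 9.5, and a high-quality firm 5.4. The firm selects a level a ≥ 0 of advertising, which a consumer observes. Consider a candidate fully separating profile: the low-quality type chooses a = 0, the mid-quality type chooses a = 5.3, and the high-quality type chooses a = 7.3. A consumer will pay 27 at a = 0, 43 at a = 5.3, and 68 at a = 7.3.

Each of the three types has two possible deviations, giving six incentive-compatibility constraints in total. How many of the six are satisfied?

4

High-quality (own payoff 68 − 5.4×7.3 = 28.58): to a=0 gives 27 → no gain ✓; to a=5.3 gives 43 − 5.4×5.3 = 14.38 → no gain ✓.
Low-quality (own payoff 27): to a=5.3 gives 43 − 12.5×5.3 = -23.25 → no gain ✓; to a=7.3 gives 68 − 12.5×7.3 = -23.25 → no gain ✓.
Mid-quality (own payoff 43 − 9.5×5.3 = -7.35): to a=0 gives 27 → profitable ✗; to a=7.3 gives 68 − 9.5×7.3 = -1.35 → profitable ✗.
4 of the 6 constraints hold; not an equilibrium.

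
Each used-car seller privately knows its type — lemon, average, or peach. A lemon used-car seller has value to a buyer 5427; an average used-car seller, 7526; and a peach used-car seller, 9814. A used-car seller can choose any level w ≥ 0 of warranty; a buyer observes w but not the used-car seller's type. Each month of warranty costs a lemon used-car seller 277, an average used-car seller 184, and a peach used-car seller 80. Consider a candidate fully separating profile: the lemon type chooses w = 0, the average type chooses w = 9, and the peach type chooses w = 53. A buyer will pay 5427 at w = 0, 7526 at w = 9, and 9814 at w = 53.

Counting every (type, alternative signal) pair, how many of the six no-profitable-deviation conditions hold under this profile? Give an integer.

Peach (own payoff 9814 − 80×53 = 5574): to w=0 gives 5427 → no gain ✓; to w=9 gives 7526 − 80×9 = 6806 → profitable ✗.
Lemon (own payoff 5427): to w=9 gives 7526 − 277×9 = 5033 → no gain ✓; to w=53 gives 9814 − 277×53 = -4867 → no gain ✓.
Average (own payoff 7526 − 184×9 = 5870): to w=0 gives 5427 → no gain ✓; to w=53 gives 9814 − 184×53 = 62 → no gain ✓.
5 of the 6 constraints hold; not an equilibrium.

5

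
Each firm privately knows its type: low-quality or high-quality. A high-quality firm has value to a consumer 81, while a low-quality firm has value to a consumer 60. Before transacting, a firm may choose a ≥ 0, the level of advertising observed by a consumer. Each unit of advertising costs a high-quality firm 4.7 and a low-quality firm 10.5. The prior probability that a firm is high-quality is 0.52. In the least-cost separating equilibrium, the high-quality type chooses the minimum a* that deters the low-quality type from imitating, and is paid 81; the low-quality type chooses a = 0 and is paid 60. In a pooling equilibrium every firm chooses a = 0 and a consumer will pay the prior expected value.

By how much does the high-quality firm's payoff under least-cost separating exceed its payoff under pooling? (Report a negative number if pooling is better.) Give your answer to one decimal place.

Least-cost separating signal: a* solves 60 = 81 − 10.5·a*, so a* = (81 − 60)/10.5 = 2.
High-quality type's separating payoff: 81 − 4.7 × a* = 81 − 4.7 × (81 − 60)/10.5 = 81 − 98.7/10.5 = 71.6.
Pooling payoff: 0.52 × 81 + 0.48 × 60 = 70.92.
Difference: 71.6 − 70.92 = 0.68, i.e. 0.7 to one decimal place.
The high-quality type prefers to separate.

0.7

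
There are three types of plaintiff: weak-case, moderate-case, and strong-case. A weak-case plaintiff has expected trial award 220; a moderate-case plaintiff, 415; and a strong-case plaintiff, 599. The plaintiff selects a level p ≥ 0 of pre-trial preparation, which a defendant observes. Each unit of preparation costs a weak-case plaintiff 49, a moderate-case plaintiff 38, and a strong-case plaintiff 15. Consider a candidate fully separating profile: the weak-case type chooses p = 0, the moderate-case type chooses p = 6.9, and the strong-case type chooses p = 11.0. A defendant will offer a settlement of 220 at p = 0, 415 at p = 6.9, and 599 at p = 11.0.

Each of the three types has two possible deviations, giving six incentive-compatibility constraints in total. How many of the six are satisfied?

Weak-case (own payoff 220): to p=6.9 gives 415 − 49×6.9 = 76.9 → no gain ✓; to p=11.0 gives 599 − 49×11.0 = 60 → no gain ✓.
Strong-case (own payoff 599 − 15×11.0 = 434): to p=0 gives 220 → no gain ✓; to p=6.9 gives 415 − 15×6.9 = 311.5 → no gain ✓.
Moderate-case (own payoff 415 − 38×6.9 = 152.8): to p=0 gives 220 → profitable ✗; to p=11.0 gives 599 − 38×11.0 = 181 → profitable ✗.
4 of the 6 constraints hold; not an equilibrium.

4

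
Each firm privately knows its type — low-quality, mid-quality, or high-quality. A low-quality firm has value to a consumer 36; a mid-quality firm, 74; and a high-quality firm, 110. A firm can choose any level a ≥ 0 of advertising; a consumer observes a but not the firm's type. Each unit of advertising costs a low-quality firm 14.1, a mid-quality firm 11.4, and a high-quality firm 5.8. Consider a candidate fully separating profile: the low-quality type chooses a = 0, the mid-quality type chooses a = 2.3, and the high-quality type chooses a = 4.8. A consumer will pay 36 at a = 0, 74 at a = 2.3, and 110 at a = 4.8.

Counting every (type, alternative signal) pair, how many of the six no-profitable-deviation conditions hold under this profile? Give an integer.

Mid-quality (own payoff 74 − 11.4×2.3 = 47.78): to a=0 gives 36 → no gain ✓; to a=4.8 gives 110 − 11.4×4.8 = 55.28 → profitable ✗.
Low-quality (own payoff 36): to a=2.3 gives 74 − 14.1×2.3 = 41.57 → profitable ✗; to a=4.8 gives 110 − 14.1×4.8 = 42.32 → profitable ✗.
High-quality (own payoff 110 − 5.8×4.8 = 82.16): to a=0 gives 36 → no gain ✓; to a=2.3 gives 74 − 5.8×2.3 = 60.66 → no gain ✓.
3 of the 6 constraints hold; not an equilibrium.

3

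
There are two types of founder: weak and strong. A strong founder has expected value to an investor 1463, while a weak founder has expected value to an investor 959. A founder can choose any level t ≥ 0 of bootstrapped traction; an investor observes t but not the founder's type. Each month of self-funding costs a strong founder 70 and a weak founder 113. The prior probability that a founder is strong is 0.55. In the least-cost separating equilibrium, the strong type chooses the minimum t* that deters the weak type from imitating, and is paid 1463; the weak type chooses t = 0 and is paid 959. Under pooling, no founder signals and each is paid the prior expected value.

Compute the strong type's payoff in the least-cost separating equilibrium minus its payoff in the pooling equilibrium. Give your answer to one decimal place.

Least-cost separating signal: t* solves 959 = 1463 − 113·t*, so t* = (1463 − 959)/113 ≈ 4.4602.
Strong type's separating payoff: 1463 − 70 × t* = 1463 − 70 × (1463 − 959)/113 = 1463 − 35280/113 ≈ 1150.788.
Pooling payoff: 0.55 × 1463 + 0.45 × 959 = 1236.2.
Difference: 1150.788 − 1236.2 = -85.412, i.e. -85.4 to one decimal place.
The strong type would prefer the pooling outcome.

-85.4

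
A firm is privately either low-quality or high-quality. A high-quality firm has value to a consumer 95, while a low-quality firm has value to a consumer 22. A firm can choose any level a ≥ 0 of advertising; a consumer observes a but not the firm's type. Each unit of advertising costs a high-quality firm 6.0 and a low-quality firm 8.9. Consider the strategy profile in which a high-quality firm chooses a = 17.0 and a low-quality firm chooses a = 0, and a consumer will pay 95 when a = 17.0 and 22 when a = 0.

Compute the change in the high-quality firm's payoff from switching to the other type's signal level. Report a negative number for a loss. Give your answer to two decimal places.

Playing a = 17.0 the high-quality firm receives 95 − 6.0 × 17.0 = -7.
Deviating to a = 0 yields 22 instead.
Gain from deviating: 22 − (-7) = 29.00.
The gain is positive, so the high-quality type's incentive-compatibility constraint is violated — this profile is not a separating equilibrium.

29.00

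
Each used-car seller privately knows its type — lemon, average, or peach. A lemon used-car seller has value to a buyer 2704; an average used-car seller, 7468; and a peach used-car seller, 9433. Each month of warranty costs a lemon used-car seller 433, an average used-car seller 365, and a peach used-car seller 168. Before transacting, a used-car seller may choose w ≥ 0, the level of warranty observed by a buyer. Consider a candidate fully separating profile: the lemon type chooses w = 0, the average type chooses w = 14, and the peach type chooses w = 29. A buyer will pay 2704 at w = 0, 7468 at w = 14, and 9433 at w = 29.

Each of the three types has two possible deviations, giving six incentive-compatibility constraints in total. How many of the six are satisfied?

4

Average (own payoff 7468 − 365×14 = 2358): to w=0 gives 2704 → profitable ✗; to w=29 gives 9433 − 365×29 = -1152 → no gain ✓.
Lemon (own payoff 2704): to w=14 gives 7468 − 433×14 = 1406 → no gain ✓; to w=29 gives 9433 − 433×29 = -3124 → no gain ✓.
Peach (own payoff 9433 − 168×29 = 4561): to w=0 gives 2704 → no gain ✓; to w=14 gives 7468 − 168×14 = 5116 → profitable ✗.
4 of the 6 constraints hold; not an equilibrium.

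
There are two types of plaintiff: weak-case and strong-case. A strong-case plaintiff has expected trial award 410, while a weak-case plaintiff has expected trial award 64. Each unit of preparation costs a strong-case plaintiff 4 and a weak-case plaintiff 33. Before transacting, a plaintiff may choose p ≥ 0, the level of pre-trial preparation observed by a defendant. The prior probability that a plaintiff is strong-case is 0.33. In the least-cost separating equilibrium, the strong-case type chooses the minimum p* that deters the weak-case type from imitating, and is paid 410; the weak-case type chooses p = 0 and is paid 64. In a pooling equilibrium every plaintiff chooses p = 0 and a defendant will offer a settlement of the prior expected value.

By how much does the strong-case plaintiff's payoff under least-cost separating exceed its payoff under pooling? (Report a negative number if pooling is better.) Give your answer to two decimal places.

Least-cost separating signal: p* solves 64 = 410 − 33·p*, so p* = (410 − 64)/33 ≈ 10.4848.
Strong-case type's separating payoff: 410 − 4 × p* = 410 − 4 × (410 − 64)/33 = 410 − 1384/33 ≈ 368.0606.
Pooling payoff: 0.33 × 410 + 0.67 × 64 = 178.18.
Difference: 368.0606 − 178.18 = 189.8806, i.e. 189.88 to two decimal places.
The strong-case type prefers to separate.

189.88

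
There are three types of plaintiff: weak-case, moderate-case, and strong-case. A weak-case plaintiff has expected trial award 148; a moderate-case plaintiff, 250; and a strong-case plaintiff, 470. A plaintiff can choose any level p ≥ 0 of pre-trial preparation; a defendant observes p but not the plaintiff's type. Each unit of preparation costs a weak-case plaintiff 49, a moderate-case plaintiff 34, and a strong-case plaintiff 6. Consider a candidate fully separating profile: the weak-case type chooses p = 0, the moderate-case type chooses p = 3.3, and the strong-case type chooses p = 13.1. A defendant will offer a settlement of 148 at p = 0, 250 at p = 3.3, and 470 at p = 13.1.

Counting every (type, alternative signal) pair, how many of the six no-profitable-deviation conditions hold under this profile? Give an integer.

Strong-case (own payoff 470 − 6×13.1 = 391.4): to p=0 gives 148 → no gain ✓; to p=3.3 gives 250 − 6×3.3 = 230.2 → no gain ✓.
Moderate-case (own payoff 250 − 34×3.3 = 137.8): to p=0 gives 148 → profitable ✗; to p=13.1 gives 470 − 34×13.1 = 24.6 → no gain ✓.
Weak-case (own payoff 148): to p=3.3 gives 250 − 49×3.3 = 88.3 → no gain ✓; to p=13.1 gives 470 − 49×13.1 = -171.9 → no gain ✓.
5 of the 6 constraints hold; not an equilibrium.

5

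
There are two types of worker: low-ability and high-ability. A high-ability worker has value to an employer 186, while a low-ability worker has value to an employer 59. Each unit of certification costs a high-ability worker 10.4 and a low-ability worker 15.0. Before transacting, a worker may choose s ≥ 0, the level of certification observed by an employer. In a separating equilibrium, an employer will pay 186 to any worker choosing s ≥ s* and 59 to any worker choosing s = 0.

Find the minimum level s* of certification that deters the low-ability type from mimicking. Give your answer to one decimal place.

8.5

A low-ability worker choosing s = 0 receives 59.
Imitating at s* instead would pay 186 at cost 15.0·s*, netting 186 − 15.0·s*.
Indifference: 59 = 186 − 15.0·s*, so s* = (186 − 59) / 15.0 ≈ 8.5.
This is the low-ability type's binding incentive-compatibility constraint; any s ≥ 8.5 sustains separation on that side.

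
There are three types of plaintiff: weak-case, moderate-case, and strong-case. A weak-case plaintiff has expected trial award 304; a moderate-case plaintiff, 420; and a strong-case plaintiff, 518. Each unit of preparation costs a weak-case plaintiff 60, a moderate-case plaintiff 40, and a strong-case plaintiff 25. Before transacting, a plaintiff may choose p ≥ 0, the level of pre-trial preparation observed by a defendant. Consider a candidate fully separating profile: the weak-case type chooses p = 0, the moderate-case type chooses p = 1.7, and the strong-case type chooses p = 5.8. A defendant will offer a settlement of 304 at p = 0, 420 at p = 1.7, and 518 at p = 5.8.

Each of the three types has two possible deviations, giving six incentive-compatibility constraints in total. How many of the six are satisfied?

4

Weak-case (own payoff 304): to p=1.7 gives 420 − 60×1.7 = 318 → profitable ✗; to p=5.8 gives 518 − 60×5.8 = 170 → no gain ✓.
Strong-case (own payoff 518 − 25×5.8 = 373): to p=0 gives 304 → no gain ✓; to p=1.7 gives 420 − 25×1.7 = 377.5 → profitable ✗.
Moderate-case (own payoff 420 − 40×1.7 = 352): to p=0 gives 304 → no gain ✓; to p=5.8 gives 518 − 40×5.8 = 286 → no gain ✓.
4 of the 6 constraints hold; not an equilibrium.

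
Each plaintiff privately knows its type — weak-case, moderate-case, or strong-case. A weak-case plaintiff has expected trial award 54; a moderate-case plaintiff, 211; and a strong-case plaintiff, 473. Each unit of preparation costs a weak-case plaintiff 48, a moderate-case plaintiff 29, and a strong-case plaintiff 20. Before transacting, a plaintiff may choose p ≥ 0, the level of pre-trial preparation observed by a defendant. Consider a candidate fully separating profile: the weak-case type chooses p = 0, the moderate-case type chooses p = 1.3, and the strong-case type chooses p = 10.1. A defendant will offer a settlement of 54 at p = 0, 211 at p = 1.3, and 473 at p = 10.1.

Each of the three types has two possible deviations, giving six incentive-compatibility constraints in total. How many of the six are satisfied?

4

Moderate-case (own payoff 211 − 29×1.3 = 173.3): to p=0 gives 54 → no gain ✓; to p=10.1 gives 473 − 29×10.1 = 180.1 → profitable ✗.
Weak-case (own payoff 54): to p=1.3 gives 211 − 48×1.3 = 148.6 → profitable ✗; to p=10.1 gives 473 − 48×10.1 = -11.8 → no gain ✓.
Strong-case (own payoff 473 − 20×10.1 = 271): to p=0 gives 54 → no gain ✓; to p=1.3 gives 211 − 20×1.3 = 185 → no gain ✓.
4 of the 6 constraints hold; not an equilibrium.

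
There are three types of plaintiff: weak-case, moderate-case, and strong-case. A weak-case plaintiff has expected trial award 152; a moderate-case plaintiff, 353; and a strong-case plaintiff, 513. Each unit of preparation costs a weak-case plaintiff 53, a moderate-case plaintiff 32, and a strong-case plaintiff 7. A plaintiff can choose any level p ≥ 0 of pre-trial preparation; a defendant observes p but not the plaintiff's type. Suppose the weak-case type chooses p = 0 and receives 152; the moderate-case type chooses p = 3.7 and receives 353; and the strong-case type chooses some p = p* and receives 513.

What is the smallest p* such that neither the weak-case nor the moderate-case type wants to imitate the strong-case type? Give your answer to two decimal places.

8.70

Moderate-case type (on-path payoff 353 − 32×3.7 = 234.6) won't mimic when 234.6 ≥ 513 − 32·p*, i.e. p* ≥ 8.70.
Weak-case type (on-path payoff 152) won't mimic when 152 ≥ 513 − 53·p*, i.e. p* ≥ 6.81.
Both must hold, so p* = max(6.81, 8.70) = 8.70. The moderate-case type's constraint binds.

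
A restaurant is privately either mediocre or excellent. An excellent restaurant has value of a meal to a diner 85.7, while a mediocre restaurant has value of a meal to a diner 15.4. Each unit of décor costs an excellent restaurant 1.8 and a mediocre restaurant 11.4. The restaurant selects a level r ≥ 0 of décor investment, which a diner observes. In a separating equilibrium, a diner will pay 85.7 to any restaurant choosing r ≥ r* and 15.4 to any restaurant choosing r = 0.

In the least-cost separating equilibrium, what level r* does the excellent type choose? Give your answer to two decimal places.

A mediocre restaurant choosing r = 0 receives 15.4.
Imitating at r* instead would pay 85.7 at cost 11.4·r*, netting 85.7 − 11.4·r*.
Indifference: 15.4 = 85.7 − 11.4·r*, so r* = (85.7 − 15.4) / 11.4 ≈ 6.17.
This is the mediocre type's binding incentive-compatibility constraint; any r ≥ 6.17 sustains separation on that side.

6.17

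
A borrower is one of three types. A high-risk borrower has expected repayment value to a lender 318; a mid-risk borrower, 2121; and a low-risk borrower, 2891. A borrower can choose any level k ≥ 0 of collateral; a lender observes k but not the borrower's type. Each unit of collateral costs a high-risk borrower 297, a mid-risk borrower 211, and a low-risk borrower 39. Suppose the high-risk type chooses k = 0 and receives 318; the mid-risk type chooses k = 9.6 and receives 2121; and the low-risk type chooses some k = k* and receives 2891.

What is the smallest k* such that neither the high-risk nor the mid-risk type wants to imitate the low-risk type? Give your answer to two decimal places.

Mid-risk type (on-path payoff 2121 − 211×9.6 = 95.4) won't mimic when 95.4 ≥ 2891 − 211·k*, i.e. k* ≥ 13.25.
High-risk type (on-path payoff 318) won't mimic when 318 ≥ 2891 − 297·k*, i.e. k* ≥ 8.66.
Both must hold, so k* = max(8.66, 13.25) = 13.25. The mid-risk type's constraint binds.

13.25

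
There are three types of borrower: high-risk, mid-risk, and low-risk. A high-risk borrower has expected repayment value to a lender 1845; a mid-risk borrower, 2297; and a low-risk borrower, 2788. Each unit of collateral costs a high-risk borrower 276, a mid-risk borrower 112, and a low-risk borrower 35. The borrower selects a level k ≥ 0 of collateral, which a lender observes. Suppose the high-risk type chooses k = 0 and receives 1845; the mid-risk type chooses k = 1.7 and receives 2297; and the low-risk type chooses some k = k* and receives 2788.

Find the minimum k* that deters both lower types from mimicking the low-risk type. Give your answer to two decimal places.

High-risk type (on-path payoff 1845) won't mimic when 1845 ≥ 2788 − 276·k*, i.e. k* ≥ 3.42.
Mid-risk type (on-path payoff 2297 − 112×1.7 = 2106.6) won't mimic when 2106.6 ≥ 2788 − 112·k*, i.e. k* ≥ 6.08.
Both must hold, so k* = max(3.42, 6.08) = 6.08. The mid-risk type's constraint binds.

6.08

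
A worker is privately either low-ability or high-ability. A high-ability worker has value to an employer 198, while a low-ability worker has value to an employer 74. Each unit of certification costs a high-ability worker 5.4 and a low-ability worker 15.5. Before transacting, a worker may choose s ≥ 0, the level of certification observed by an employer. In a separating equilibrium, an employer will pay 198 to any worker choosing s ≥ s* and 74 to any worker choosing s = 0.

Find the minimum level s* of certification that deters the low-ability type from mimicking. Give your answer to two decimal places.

A low-ability worker choosing s = 0 receives 74.
Imitating at s* instead would pay 198 at cost 15.5·s*, netting 198 − 15.5·s*.
Indifference: 74 = 198 − 15.5·s*, so s* = (198 − 74) / 15.5 = 8.00.
This is the low-ability type's binding incentive-compatibility constraint; any s ≥ 8.00 sustains separation on that side.

8.00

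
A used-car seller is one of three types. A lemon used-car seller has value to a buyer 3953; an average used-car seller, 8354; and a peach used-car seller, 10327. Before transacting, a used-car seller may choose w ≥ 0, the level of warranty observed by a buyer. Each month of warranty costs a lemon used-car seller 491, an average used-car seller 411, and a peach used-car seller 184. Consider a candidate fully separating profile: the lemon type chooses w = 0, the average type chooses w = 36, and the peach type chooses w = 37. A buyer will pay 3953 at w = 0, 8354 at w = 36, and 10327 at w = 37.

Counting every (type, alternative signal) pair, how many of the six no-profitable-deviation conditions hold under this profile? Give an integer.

Lemon (own payoff 3953): to w=36 gives 8354 − 491×36 = -9322 → no gain ✓; to w=37 gives 10327 − 491×37 = -7840 → no gain ✓.
Peach (own payoff 10327 − 184×37 = 3519): to w=0 gives 3953 → profitable ✗; to w=36 gives 8354 − 184×36 = 1730 → no gain ✓.
Average (own payoff 8354 − 411×36 = -6442): to w=0 gives 3953 → profitable ✗; to w=37 gives 10327 − 411×37 = -4880 → profitable ✗.
3 of the 6 constraints hold; not an equilibrium.

3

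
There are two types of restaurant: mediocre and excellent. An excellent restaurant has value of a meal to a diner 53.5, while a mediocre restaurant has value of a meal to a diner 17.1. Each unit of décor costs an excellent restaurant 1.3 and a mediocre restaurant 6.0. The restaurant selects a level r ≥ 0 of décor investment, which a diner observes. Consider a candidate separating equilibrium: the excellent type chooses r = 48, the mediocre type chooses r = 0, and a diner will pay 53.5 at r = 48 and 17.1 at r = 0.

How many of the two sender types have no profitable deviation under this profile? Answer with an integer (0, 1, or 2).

1

Mediocre type: stay at 0 → 17.1; mimic → 53.5 − 6.0 × 48 = -234.5. IC holds (17.1 ≥ -234.5).
Excellent type: signal → 53.5 − 1.3 × 48 = -8.9; deviate to 0 → 17.1. IC fails (-8.9 < 17.1).
1 of 2 constraints hold, so this profile is not an equilibrium.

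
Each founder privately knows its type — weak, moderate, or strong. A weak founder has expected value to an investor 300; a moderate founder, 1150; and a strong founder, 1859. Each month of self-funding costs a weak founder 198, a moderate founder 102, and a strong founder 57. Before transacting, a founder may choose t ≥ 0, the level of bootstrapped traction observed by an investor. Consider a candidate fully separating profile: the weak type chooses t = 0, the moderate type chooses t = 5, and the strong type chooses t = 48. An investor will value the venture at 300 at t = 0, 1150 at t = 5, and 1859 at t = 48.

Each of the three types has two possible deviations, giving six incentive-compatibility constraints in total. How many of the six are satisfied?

Strong (own payoff 1859 − 57×48 = -877): to t=0 gives 300 → profitable ✗; to t=5 gives 1150 − 57×5 = 865 → profitable ✗.
Weak (own payoff 300): to t=5 gives 1150 − 198×5 = 160 → no gain ✓; to t=48 gives 1859 − 198×48 = -7645 → no gain ✓.
Moderate (own payoff 1150 − 102×5 = 640): to t=0 gives 300 → no gain ✓; to t=48 gives 1859 − 102×48 = -3037 → no gain ✓.
4 of the 6 constraints hold; not an equilibrium.

4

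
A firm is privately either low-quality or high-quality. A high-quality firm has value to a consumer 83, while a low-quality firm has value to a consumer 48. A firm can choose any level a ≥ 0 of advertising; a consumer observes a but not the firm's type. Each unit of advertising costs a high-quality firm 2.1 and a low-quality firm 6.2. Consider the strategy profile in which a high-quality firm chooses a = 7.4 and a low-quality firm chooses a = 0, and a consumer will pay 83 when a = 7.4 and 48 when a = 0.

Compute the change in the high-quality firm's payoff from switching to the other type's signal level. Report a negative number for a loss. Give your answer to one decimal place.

Playing a = 7.4 the high-quality firm receives 83 − 2.1 × 7.4 = 67.46.
Deviating to a = 0 yields 48 instead.
Gain from deviating: 48 − 67.46 = -19.46, i.e. -19.5 to one decimal place.
The gain is negative, so the high-quality type's incentive-compatibility constraint is satisfied.

-19.5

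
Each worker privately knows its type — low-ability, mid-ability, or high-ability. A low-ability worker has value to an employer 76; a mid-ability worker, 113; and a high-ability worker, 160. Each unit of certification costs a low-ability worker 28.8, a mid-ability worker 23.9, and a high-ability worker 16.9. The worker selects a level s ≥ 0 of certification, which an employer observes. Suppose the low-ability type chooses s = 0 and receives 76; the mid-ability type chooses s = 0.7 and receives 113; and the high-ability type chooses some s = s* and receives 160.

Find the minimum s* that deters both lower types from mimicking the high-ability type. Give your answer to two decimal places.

2.92

Low-ability type (on-path payoff 76) won't mimic when 76 ≥ 160 − 28.8·s*, i.e. s* ≥ 2.92.
Mid-ability type (on-path payoff 113 − 23.9×0.7 = 96.27) won't mimic when 96.27 ≥ 160 − 23.9·s*, i.e. s* ≥ 2.67.
Both must hold, so s* = max(2.92, 2.67) = 2.92. The low-ability type's constraint binds.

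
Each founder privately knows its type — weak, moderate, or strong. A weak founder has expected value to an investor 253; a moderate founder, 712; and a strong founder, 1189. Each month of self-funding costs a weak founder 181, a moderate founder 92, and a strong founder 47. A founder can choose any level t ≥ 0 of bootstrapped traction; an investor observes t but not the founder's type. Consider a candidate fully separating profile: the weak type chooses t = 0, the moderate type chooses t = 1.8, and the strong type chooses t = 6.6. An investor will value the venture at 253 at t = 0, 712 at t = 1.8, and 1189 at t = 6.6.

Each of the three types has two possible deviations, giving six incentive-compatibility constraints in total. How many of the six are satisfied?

Moderate (own payoff 712 − 92×1.8 = 546.4): to t=0 gives 253 → no gain ✓; to t=6.6 gives 1189 − 92×6.6 = 581.8 → profitable ✗.
Weak (own payoff 253): to t=1.8 gives 712 − 181×1.8 = 386.2 → profitable ✗; to t=6.6 gives 1189 − 181×6.6 = -5.6 → no gain ✓.
Strong (own payoff 1189 − 47×6.6 = 878.8): to t=0 gives 253 → no gain ✓; to t=1.8 gives 712 − 47×1.8 = 627.4 → no gain ✓.
4 of the 6 constraints hold; not an equilibrium.

4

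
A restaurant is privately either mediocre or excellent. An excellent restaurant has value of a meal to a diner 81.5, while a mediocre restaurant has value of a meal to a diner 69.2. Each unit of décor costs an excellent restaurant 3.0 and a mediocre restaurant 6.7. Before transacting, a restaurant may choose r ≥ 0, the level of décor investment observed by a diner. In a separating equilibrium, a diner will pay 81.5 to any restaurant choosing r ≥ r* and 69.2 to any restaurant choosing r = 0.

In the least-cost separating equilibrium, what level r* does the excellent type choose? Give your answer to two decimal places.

A mediocre restaurant choosing r = 0 receives 69.2.
Imitating at r* instead would pay 81.5 at cost 6.7·r*, netting 81.5 − 6.7·r*.
Indifference: 69.2 = 81.5 − 6.7·r*, so r* = (81.5 − 69.2) / 6.7 ≈ 1.84.
This is the mediocre type's binding incentive-compatibility constraint; any r ≥ 1.84 sustains separation on that side.

1.84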